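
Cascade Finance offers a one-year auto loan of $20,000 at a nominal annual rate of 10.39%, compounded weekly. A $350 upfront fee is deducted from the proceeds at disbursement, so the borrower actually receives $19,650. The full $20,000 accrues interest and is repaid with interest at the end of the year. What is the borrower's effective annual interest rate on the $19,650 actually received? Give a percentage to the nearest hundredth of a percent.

Amount owed after one year: 20,000 × (1 + 0.1039/52)^52 = 20,000 × 1.109374 = $22,187.49.
Effective rate on net proceeds: 22,187.49 / 19,650 − 1 = 0.129134 = 12.91%.

12.91%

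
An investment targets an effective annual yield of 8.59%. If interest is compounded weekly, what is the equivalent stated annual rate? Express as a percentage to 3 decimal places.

8.247%

(1 + r/52)^52 − 1 = 0.0859, so 1 + r/52 = 1.0859^(1/52).
r/52 = 0.001586, so r = 0.082474 = 8.247%.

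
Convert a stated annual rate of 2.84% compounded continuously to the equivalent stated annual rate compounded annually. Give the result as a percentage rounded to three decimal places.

2.881%

EAR under continuous compounding: e^0.0284 − 1 = 0.028807.
Compounded annually, the equivalent nominal rate is the EAR itself: 2.881%.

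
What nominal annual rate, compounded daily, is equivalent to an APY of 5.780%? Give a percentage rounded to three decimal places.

5.620%

(1 + r/365)^365 − 1 = 0.05780, so 1 + r/365 = 1.05780^(1/365).
r/365 = 0.000154, so r = 0.056196 = 5.620%.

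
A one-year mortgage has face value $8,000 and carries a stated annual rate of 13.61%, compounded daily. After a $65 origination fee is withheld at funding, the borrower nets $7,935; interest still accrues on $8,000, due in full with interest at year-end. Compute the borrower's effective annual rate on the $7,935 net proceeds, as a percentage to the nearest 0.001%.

15.515%

Amount owed after one year: 8,000 × (1 + 0.1361/365)^365 = 8,000 × 1.145767 = $9,166.14.
Effective rate on net proceeds: 9,166.14 / 7,935 − 1 = 0.155153 = 15.515%.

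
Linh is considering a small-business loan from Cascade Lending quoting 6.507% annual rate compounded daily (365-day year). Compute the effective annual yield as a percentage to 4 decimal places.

EAR = (1 + 0.06507/365)^365 − 1.
= 1.067228 − 1 = 6.7228%.

6.7228%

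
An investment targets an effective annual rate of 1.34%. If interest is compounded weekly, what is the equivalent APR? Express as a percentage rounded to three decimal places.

(1 + r/52)^52 − 1 = 0.0134, so 1 + r/52 = 1.0134^(1/52).
r/52 = 0.000256, so r = 0.013313 = 1.331%.

1.331%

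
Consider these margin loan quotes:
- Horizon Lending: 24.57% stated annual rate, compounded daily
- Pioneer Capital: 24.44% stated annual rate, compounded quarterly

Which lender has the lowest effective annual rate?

Pioneer Capital

Horizon Lending: (1 + 0.2457/365)^365 − 1 = 27.841%
Pioneer Capital: (1 + 0.2444/4)^4 − 1 = 26.773%
The lowest effective annual rate is Pioneer Capital at 26.773%.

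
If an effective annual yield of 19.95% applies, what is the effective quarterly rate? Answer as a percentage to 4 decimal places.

The per-quarter rate i satisfies (1 + i)^4 = 1 + 0.1995.
i = 1.1995^(1/4) − 1 = 0.0465261 = 4.6526%.

4.6526%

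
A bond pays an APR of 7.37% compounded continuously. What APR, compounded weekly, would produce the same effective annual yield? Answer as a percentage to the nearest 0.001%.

7.375%

EAR under continuous compounding: e^0.0737 − 1 = 0.076484.
Solve (1 + r/52)^52 = 1.076484: r/52 = 1.076484^(1/52) − 1 = 0.001418, so r = 0.073752 = 7.375%.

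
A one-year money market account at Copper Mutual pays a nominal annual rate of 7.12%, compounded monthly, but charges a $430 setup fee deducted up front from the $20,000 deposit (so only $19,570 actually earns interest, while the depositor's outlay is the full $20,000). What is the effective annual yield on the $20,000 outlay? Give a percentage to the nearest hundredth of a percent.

5.05%

Value after one year: 19,570 × (1 + 0.0712/12)^12 = 19,570 × 1.073570 = $21,009.77.
Effective yield on the $20,000 outlay: 21,009.77 / 20,000 − 1 = 0.050488 = 5.05%.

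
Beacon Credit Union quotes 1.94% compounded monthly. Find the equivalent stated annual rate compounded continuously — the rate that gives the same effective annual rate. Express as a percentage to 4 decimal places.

1.9384%

EAR = (1 + 0.0194/12)^12 − 1 = 0.019573.
Equivalent continuous rate: r = ln(1 + 0.019573) = 0.019384 = 1.9384%.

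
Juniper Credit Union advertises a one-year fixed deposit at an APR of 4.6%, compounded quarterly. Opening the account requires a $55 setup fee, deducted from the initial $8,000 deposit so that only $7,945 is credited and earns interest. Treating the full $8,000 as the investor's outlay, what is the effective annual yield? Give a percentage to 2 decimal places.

Value after one year: 7,945 × (1 + 0.046/4)^4 = 7,945 × 1.046800 = $8,316.82.
Effective yield on the $8,000 outlay: 8,316.82 / 8,000 − 1 = 0.039603 = 3.96%.

3.96%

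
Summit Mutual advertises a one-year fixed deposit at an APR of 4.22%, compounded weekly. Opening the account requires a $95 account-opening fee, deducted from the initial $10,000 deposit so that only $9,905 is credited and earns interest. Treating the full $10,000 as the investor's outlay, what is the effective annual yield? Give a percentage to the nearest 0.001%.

Value after one year: 9,905 × (1 + 0.0422/52)^52 = 9,905 × 1.043085 = $10,331.76.
Effective yield on the $10,000 outlay: 10,331.76 / 10,000 − 1 = 0.033176 = 3.318%.

3.318%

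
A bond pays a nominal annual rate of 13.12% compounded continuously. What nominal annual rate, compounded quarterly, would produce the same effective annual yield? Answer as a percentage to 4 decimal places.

13.3375%

EAR under continuous compounding: e^0.1312 − 1 = 0.140196.
Solve (1 + r/4)^4 = 1.140196: r/4 = 1.140196^(1/4) − 1 = 0.033344, so r = 0.133375 = 13.3375%.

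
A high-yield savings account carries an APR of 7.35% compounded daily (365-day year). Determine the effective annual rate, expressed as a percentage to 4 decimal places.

EAR = (1 + 0.0735/365)^365 − 1.
= 1.076261 − 1 = 7.6261%.

7.6261%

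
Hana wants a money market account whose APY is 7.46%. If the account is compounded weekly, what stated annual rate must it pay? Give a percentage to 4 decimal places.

(1 + r/52)^52 − 1 = 0.0746, so 1 + r/52 = 1.0746^(1/52).
r/52 = 0.001385, so r = 0.071998 = 7.1998%.

7.1998%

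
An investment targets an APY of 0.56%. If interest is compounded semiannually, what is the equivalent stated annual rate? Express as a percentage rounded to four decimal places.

0.5592%

(1 + r/2)^2 − 1 = 0.0056, so 1 + r/2 = 1.0056^(1/2).
r/2 = 0.002796, so r = 0.005592 = 0.5592%.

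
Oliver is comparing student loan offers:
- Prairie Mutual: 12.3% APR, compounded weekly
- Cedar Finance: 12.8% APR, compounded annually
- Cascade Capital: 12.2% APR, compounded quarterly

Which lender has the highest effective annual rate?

Prairie Mutual: (1 + 0.123/52)^52 − 1 = 13.072%
Cedar Finance: compounded annually, EAR = 12.800%
Cascade Capital: (1 + 0.122/4)^4 − 1 = 12.770%
The highest effective annual rate is Prairie Mutual at 13.072%.

Prairie Mutual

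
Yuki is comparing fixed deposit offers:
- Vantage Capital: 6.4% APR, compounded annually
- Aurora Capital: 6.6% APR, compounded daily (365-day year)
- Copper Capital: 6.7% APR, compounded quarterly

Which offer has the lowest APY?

Vantage Capital: compounded annually, EAR = 6.400%
Aurora Capital: (1 + 0.066/365)^365 − 1 = 6.822%
Copper Capital: (1 + 0.067/4)^4 − 1 = 6.870%
The lowest effective annual rate is Vantage Capital at 6.400%.

Vantage Capital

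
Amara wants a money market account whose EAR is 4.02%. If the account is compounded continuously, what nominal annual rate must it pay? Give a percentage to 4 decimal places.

Continuous: nominal r satisfies e^r − 1 = 0.0402.
r = ln(1 + 0.0402) = ln(1.0402) = 0.039413 = 3.9413%.

3.9413%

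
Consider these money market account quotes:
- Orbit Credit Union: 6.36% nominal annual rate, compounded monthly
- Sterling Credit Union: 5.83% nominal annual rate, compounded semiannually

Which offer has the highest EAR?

Orbit Credit Union: (1 + 0.0636/12)^12 − 1 = 6.549%
Sterling Credit Union: (1 + 0.0583/2)^2 − 1 = 5.915%
The highest effective annual rate is Orbit Credit Union at 6.549%.

Orbit Credit Union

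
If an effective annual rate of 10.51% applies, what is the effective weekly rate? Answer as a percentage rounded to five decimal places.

0.19237%

The per-week rate i satisfies (1 + i)^52 = 1 + 0.1051.
i = 1.1051^(1/52) − 1 = 0.0019237 = 0.19237%.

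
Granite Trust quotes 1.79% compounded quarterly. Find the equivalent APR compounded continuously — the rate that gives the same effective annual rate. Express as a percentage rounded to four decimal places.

1.7860%

EAR = (1 + 0.0179/4)^4 − 1 = 0.018021.
Equivalent continuous rate: r = ln(1 + 0.018021) = 0.017860 = 1.7860%.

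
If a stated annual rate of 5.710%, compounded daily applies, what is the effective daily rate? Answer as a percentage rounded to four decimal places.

0.0156%

With a nominal annual rate compounded daily, the periodic rate is the nominal rate divided by 365.
i = 0.05710 / 365 = 0.0001564 = 0.0156%.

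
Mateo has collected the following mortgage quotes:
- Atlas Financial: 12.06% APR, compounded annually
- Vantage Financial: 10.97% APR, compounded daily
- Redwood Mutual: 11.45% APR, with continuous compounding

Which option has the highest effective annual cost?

Atlas Financial: compounded annually, EAR = 12.060%
Vantage Financial: (1 + 0.1097/365)^365 − 1 = 11.592%
Redwood Mutual: e^0.1145 − 1 = 12.131%
The highest effective annual rate is Redwood Mutual at 12.131%.

Redwood Mutual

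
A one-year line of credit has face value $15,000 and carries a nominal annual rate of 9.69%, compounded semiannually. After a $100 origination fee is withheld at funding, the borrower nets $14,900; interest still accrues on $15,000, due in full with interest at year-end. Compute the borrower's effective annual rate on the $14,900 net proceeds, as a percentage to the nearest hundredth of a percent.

10.66%

Amount owed after one year: 15,000 × (1 + 0.0969/2)^2 = 15,000 × 1.099247 = $16,488.71.
Effective rate on net proceeds: 16,488.71 / 14,900 − 1 = 0.106625 = 10.66%.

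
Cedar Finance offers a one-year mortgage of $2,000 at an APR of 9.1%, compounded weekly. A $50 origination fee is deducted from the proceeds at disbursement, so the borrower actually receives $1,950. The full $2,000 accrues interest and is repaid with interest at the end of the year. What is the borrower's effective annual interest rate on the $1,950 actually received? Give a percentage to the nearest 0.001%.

12.326%

Amount owed after one year: 2,000 × (1 + 0.091/52)^52 = 2,000 × 1.095182 = $2,190.36.
Effective rate on net proceeds: 2,190.36 / 1,950 − 1 = 0.123263 = 12.326%.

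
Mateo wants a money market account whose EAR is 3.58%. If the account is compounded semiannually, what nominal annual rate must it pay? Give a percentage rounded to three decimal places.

(1 + r/2)^2 − 1 = 0.0358, so 1 + r/2 = 1.0358^(1/2).
r/2 = 0.017743, so r = 0.035485 = 3.549%.

3.549%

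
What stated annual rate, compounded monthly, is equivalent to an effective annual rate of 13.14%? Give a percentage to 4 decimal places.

(1 + r/12)^12 − 1 = 0.1314, so 1 + r/12 = 1.1314^(1/12).
r/12 = 0.010341, so r = 0.124093 = 12.4093%.

12.4093%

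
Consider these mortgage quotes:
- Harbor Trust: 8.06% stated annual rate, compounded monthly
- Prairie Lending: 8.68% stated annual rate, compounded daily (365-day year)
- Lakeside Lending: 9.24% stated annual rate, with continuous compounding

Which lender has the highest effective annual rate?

Harbor Trust: (1 + 0.0806/12)^12 − 1 = 8.365%
Prairie Lending: (1 + 0.0868/365)^365 − 1 = 9.067%
Lakeside Lending: e^0.0924 − 1 = 9.680%
The highest effective annual rate is Lakeside Lending at 9.680%.

Lakeside Lending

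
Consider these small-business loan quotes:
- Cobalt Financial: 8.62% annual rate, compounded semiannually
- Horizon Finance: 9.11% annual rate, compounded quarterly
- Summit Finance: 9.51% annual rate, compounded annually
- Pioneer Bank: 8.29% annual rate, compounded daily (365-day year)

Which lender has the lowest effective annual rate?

Pioneer Bank

Cobalt Financial: (1 + 0.0862/2)^2 − 1 = 8.806%
Horizon Finance: (1 + 0.0911/4)^4 − 1 = 9.426%
Summit Finance: compounded annually, EAR = 9.510%
Pioneer Bank: (1 + 0.0829/365)^365 − 1 = 8.642%
The lowest effective annual rate is Pioneer Bank at 8.642%.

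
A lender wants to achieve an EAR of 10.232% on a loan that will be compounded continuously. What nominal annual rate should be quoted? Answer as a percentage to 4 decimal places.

9.7417%

Continuous: nominal r satisfies e^r − 1 = 0.10232.
r = ln(1 + 0.10232) = ln(1.10232) = 0.097417 = 9.7417%.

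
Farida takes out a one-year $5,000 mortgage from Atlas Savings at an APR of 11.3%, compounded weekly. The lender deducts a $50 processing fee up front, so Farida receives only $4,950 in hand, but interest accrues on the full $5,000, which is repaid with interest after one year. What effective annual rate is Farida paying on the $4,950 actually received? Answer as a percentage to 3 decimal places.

13.080%

Amount owed after one year: 5,000 × (1 + 0.113/52)^52 = 5,000 × 1.119495 = $5,597.47.
Effective rate on net proceeds: 5,597.47 / 4,950 − 1 = 0.130803 = 13.080%.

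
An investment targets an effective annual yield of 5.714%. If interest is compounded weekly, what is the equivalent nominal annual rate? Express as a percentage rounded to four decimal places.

5.5597%

(1 + r/52)^52 − 1 = 0.05714, so 1 + r/52 = 1.05714^(1/52).
r/52 = 0.001069, so r = 0.055597 = 5.5597%.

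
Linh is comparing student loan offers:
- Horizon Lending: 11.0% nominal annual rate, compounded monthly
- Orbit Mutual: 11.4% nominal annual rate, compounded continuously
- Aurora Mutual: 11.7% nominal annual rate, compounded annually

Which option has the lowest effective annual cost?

Horizon Lending

Horizon Lending: (1 + 0.110/12)^12 − 1 = 11.572%
Orbit Mutual: e^0.114 − 1 = 12.075%
Aurora Mutual: compounded annually, EAR = 11.700%
The lowest effective annual rate is Horizon Lending at 11.572%.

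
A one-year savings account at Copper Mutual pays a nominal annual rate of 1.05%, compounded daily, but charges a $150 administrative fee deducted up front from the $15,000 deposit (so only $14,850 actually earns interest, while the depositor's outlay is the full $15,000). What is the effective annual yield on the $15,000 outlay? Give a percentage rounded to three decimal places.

Value after one year: 14,850 × (1 + 0.0105/365)^365 = 14,850 × 1.010555 = $15,006.74.
Effective yield on the $15,000 outlay: 15,006.74 / 15,000 − 1 = 0.000450 = 0.045%.

0.045%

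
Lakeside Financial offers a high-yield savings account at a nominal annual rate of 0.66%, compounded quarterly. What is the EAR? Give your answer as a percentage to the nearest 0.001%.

0.662%

EAR = (1 + 0.0066/4)^4 − 1.
= (1 + 0.001650)^4 − 1 = 1.006616 − 1 = 0.662%.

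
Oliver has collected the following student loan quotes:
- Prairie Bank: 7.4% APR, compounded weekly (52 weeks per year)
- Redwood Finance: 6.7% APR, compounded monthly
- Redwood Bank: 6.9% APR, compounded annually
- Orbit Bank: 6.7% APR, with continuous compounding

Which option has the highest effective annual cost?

Prairie Bank: (1 + 0.074/52)^52 − 1 = 7.675%
Redwood Finance: (1 + 0.067/12)^12 − 1 = 6.910%
Redwood Bank: compounded annually, EAR = 6.900%
Orbit Bank: e^0.067 − 1 = 6.930%
The highest effective annual rate is Prairie Bank at 7.675%.

Prairie Bank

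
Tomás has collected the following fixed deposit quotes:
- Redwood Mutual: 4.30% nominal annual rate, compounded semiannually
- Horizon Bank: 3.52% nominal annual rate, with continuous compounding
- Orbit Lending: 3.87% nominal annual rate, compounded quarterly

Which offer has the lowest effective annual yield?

Horizon Bank

Redwood Mutual: (1 + 0.0430/2)^2 − 1 = 4.346%
Horizon Bank: e^0.0352 − 1 = 3.583%
Orbit Lending: (1 + 0.0387/4)^4 − 1 = 3.927%
The lowest effective annual rate is Horizon Bank at 3.583%.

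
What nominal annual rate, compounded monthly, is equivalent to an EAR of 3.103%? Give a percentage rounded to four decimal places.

3.0597%

(1 + r/12)^12 − 1 = 0.03103, so 1 + r/12 = 1.03103^(1/12).
r/12 = 0.002550, so r = 0.030597 = 3.0597%.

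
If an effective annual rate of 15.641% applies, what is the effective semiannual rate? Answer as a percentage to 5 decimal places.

The per-half-year rate i satisfies (1 + i)^2 = 1 + 0.15641.
i = 1.15641^(1/2) − 1 = 0.0753651 = 7.53651%.

7.53651%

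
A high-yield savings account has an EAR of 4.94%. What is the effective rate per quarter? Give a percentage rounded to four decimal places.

The per-quarter rate i satisfies (1 + i)^4 = 1 + 0.0494.
i = 1.0494^(1/4) − 1 = 0.0121276 = 1.2128%.

1.2128%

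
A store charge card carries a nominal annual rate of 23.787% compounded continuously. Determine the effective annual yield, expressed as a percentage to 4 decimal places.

26.8544%

With continuous compounding, EAR = e^0.23787 − 1.
e^0.23787 = 1.268544, so EAR = 0.268544 = 26.8544%.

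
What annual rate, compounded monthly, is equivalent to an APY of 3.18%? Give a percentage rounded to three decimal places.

3.135%

(1 + r/12)^12 − 1 = 0.0318, so 1 + r/12 = 1.0318^(1/12).
r/12 = 0.002612, so r = 0.031346 = 3.135%.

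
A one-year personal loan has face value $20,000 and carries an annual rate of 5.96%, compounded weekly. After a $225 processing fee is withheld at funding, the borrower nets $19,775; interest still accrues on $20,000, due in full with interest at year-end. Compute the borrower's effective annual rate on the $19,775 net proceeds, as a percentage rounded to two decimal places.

Amount owed after one year: 20,000 × (1 + 0.0596/52)^52 = 20,000 × 1.061376 = $21,227.51.
Effective rate on net proceeds: 21,227.51 / 19,775 − 1 = 0.073452 = 7.35%.

7.35%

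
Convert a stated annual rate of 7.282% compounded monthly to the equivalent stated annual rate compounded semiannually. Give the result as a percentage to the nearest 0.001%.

7.393%

EAR = (1 + 0.07282/12)^12 − 1 = 0.075300.
Solve (1 + r/2)^2 = 1.075300: r/2 = 1.075300^(1/2) − 1 = 0.036967, so r = 0.073934 = 7.393%.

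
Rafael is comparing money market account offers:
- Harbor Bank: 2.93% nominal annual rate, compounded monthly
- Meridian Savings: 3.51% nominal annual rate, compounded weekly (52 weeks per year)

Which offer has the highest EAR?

Meridian Savings

Harbor Bank: (1 + 0.0293/12)^12 − 1 = 2.970%
Meridian Savings: (1 + 0.0351/52)^52 − 1 = 3.571%
The highest effective annual rate is Meridian Savings at 3.571%.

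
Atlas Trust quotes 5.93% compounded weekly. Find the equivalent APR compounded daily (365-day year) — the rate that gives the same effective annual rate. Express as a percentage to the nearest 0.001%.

5.927%

EAR = (1 + 0.0593/52)^52 − 1 = 0.061058.
Solve (1 + r/365)^365 = 1.061058: r/365 = 1.061058^(1/365) − 1 = 0.000162, so r = 0.059271 = 5.927%.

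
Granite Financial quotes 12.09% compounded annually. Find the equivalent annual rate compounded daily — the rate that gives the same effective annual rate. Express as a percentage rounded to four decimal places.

11.4150%

Compounded annually, EAR = nominal = 0.120900.
Solve (1 + r/365)^365 = 1.120900: r/365 = 1.120900^(1/365) − 1 = 0.000313, so r = 0.114150 = 11.4150%.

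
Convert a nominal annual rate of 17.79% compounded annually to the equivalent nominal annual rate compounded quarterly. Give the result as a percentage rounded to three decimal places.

16.713%

Compounded annually, EAR = nominal = 0.177900.
Solve (1 + r/4)^4 = 1.177900: r/4 = 1.177900^(1/4) − 1 = 0.041783, so r = 0.167130 = 16.713%.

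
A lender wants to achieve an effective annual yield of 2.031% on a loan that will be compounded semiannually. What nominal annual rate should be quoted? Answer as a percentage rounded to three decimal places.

(1 + r/2)^2 − 1 = 0.02031, so 1 + r/2 = 1.02031^(1/2).
r/2 = 0.010104, so r = 0.020208 = 2.021%.

2.021%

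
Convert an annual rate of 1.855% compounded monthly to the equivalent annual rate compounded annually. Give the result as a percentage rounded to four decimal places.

1.8709%

EAR = (1 + 0.01855/12)^12 − 1 = 0.018709.
Compounded annually, the equivalent nominal rate is the EAR itself: 1.8709%.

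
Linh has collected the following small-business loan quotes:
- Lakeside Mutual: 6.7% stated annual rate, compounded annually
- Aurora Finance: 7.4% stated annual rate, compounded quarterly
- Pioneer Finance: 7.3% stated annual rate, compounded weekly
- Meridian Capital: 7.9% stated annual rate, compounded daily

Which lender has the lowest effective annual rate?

Lakeside Mutual

Lakeside Mutual: compounded annually, EAR = 6.700%
Aurora Finance: (1 + 0.074/4)^4 − 1 = 7.608%
Pioneer Finance: (1 + 0.073/52)^52 − 1 = 7.568%
Meridian Capital: (1 + 0.079/365)^365 − 1 = 8.220%
The lowest effective annual rate is Lakeside Mutual at 6.700%.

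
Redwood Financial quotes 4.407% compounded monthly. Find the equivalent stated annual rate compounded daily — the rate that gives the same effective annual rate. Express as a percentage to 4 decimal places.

4.3992%

EAR = (1 + 0.04407/12)^12 − 1 = 0.044971.
Solve (1 + r/365)^365 = 1.044971: r/365 = 1.044971^(1/365) − 1 = 0.000121, so r = 0.043992 = 4.3992%.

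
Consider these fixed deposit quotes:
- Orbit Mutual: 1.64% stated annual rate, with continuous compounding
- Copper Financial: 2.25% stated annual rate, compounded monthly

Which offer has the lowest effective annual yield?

Orbit Mutual

Orbit Mutual: e^0.0164 − 1 = 1.654%
Copper Financial: (1 + 0.0225/12)^12 − 1 = 2.273%
The lowest effective annual rate is Orbit Mutual at 1.654%.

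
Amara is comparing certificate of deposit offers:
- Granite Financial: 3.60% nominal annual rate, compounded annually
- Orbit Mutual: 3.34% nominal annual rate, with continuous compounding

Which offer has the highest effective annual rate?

Granite Financial

Granite Financial: compounded annually, EAR = 3.600%
Orbit Mutual: e^0.0334 − 1 = 3.396%
The highest effective annual rate is Granite Financial at 3.600%.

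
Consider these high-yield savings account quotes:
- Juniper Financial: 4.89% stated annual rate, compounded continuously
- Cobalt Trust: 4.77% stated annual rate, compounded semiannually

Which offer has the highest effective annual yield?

Juniper Financial: e^0.0489 − 1 = 5.012%
Cobalt Trust: (1 + 0.0477/2)^2 − 1 = 4.827%
The highest effective annual rate is Juniper Financial at 5.012%.

Juniper Financial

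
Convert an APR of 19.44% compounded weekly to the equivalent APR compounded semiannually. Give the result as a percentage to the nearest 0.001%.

EAR = (1 + 0.1944/52)^52 − 1 = 0.214142.
Solve (1 + r/2)^2 = 1.214142: r/2 = 1.214142^(1/2) − 1 = 0.101881, so r = 0.203762 = 20.376%.

20.376%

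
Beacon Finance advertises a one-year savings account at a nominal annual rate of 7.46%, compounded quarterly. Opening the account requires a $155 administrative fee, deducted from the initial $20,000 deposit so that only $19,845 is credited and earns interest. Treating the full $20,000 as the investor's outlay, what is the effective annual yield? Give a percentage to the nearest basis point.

6.84%

Value after one year: 19,845 × (1 + 0.0746/4)^4 = 19,845 × 1.076713 = $21,367.37.
Effective yield on the $20,000 outlay: 21,367.37 / 20,000 − 1 = 0.068368 = 6.84%.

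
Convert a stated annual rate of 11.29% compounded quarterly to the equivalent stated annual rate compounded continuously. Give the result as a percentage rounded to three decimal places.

EAR = (1 + 0.1129/4)^4 − 1 = 0.117770.
Equivalent continuous rate: r = ln(1 + 0.117770) = 0.111336 = 11.134%.

11.134%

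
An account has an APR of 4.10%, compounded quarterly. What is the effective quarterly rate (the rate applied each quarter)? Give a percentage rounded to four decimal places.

1.0250%

With a nominal annual rate compounded quarterly, the periodic rate is the nominal rate divided by 4.
i = 0.0410 / 4 = 0.0102500 = 1.0250%.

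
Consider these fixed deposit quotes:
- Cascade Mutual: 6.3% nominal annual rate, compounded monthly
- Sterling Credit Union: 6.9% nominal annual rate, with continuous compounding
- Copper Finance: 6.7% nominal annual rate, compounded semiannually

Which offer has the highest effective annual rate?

Sterling Credit Union

Cascade Mutual: (1 + 0.063/12)^12 − 1 = 6.485%
Sterling Credit Union: e^0.069 − 1 = 7.144%
Copper Finance: (1 + 0.067/2)^2 − 1 = 6.812%
The highest effective annual rate is Sterling Credit Union at 7.144%.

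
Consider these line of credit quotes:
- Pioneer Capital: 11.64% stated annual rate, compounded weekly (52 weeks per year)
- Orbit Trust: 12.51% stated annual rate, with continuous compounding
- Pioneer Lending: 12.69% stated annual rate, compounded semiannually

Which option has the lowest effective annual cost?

Pioneer Capital: (1 + 0.1164/52)^52 − 1 = 12.330%
Orbit Trust: e^0.1251 − 1 = 13.326%
Pioneer Lending: (1 + 0.1269/2)^2 − 1 = 13.093%
The lowest effective annual rate is Pioneer Capital at 12.330%.

Pioneer Capital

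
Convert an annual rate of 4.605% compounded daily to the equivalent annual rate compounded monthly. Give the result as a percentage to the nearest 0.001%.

4.614%

EAR = (1 + 0.04605/365)^365 − 1 = 0.047124.
Solve (1 + r/12)^12 = 1.047124: r/12 = 1.047124^(1/12) − 1 = 0.003845, so r = 0.046136 = 4.614%.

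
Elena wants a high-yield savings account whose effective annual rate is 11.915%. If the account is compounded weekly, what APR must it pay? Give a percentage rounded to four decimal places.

(1 + r/52)^52 − 1 = 0.11915, so 1 + r/52 = 1.11915^(1/52).
r/52 = 0.002167, so r = 0.112691 = 11.2691%.

11.2691%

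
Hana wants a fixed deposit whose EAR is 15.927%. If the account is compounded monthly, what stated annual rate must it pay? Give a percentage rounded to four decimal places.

14.8704%

(1 + r/12)^12 − 1 = 0.15927, so 1 + r/12 = 1.15927^(1/12).
r/12 = 0.012392, so r = 0.148704 = 14.8704%.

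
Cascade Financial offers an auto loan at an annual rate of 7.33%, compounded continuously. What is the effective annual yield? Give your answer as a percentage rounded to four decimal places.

With continuous compounding, EAR = e^0.0733 − 1.
e^0.0733 = 1.076053, so EAR = 0.076053 = 7.6053%.

7.6053%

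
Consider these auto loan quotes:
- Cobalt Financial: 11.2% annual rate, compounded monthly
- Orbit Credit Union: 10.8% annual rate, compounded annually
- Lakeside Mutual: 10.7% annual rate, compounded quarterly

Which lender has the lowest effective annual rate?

Orbit Credit Union

Cobalt Financial: (1 + 0.112/12)^12 − 1 = 11.793%
Orbit Credit Union: compounded annually, EAR = 10.800%
Lakeside Mutual: (1 + 0.107/4)^4 − 1 = 11.137%
The lowest effective annual rate is Orbit Credit Union at 10.800%.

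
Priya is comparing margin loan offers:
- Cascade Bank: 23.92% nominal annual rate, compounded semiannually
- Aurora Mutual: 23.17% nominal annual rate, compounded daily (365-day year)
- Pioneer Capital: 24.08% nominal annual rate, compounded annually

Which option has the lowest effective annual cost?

Pioneer Capital

Cascade Bank: (1 + 0.2392/2)^2 − 1 = 25.350%
Aurora Mutual: (1 + 0.2317/365)^365 − 1 = 26.065%
Pioneer Capital: compounded annually, EAR = 24.080%
The lowest effective annual rate is Pioneer Capital at 24.080%.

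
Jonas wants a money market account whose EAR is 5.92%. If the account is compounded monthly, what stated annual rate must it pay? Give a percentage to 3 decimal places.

(1 + r/12)^12 − 1 = 0.0592, so 1 + r/12 = 1.0592^(1/12).
r/12 = 0.004804, so r = 0.057652 = 5.765%.

5.765%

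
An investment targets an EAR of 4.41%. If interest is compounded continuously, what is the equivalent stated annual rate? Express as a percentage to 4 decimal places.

Continuous: nominal r satisfies e^r − 1 = 0.0441.
r = ln(1 + 0.0441) = ln(1.0441) = 0.043155 = 4.3155%.

4.3155%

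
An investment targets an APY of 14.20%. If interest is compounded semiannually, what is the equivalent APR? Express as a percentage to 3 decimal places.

13.729%

(1 + r/2)^2 − 1 = 0.1420, so 1 + r/2 = 1.1420^(1/2).
r/2 = 0.068644, so r = 0.137288 = 13.729%.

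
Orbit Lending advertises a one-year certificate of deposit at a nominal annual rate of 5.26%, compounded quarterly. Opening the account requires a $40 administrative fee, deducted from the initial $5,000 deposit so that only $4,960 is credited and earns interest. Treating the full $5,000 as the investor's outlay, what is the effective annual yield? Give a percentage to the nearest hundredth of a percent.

Value after one year: 4,960 × (1 + 0.0526/4)^4 = 4,960 × 1.053647 = $5,226.09.
Effective yield on the $5,000 outlay: 5,226.09 / 5,000 − 1 = 0.045217 = 4.52%.

4.52%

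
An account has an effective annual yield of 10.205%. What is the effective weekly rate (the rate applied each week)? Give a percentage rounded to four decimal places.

0.1870%

The per-week rate i satisfies (1 + i)^52 = 1 + 0.10205.
i = 1.10205^(1/52) − 1 = 0.0018704 = 0.1870%.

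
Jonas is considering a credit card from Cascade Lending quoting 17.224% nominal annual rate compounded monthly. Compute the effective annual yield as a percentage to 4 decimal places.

EAR = (1 + 0.17224/12)^12 − 1.
= (1 + 0.014353)^12 − 1 = 1.186509 − 1 = 18.6509%.

18.6509%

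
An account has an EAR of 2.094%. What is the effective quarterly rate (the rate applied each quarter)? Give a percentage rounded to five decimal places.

0.51944%

The per-quarter rate i satisfies (1 + i)^4 = 1 + 0.02094.
i = 1.02094^(1/4) − 1 = 0.0051944 = 0.51944%.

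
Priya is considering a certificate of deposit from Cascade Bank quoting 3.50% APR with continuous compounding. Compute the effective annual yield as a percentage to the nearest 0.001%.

3.562%

With continuous compounding, EAR = e^0.0350 − 1.
e^0.0350 = 1.035620, so EAR = 0.035620 = 3.562%.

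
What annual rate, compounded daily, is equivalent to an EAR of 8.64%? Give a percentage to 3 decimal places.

(1 + r/365)^365 − 1 = 0.0864, so 1 + r/365 = 1.0864^(1/365).
r/365 = 0.000227, so r = 0.082879 = 8.288%.

8.288%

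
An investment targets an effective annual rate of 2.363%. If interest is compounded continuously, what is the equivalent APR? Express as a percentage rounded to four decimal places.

Continuous: nominal r satisfies e^r − 1 = 0.02363.
r = ln(1 + 0.02363) = ln(1.02363) = 0.023355 = 2.3355%.

2.3355%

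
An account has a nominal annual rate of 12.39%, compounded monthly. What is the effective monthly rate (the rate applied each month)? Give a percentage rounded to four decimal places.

With a nominal annual rate compounded monthly, the periodic rate is the nominal rate divided by 12.
i = 0.1239 / 12 = 0.0103250 = 1.0325%.

1.0325%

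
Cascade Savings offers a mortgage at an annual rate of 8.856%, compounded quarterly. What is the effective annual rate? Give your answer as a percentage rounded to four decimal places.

9.1545%

EAR = (1 + 0.08856/4)^4 − 1.
= 1.091545 − 1 = 9.1545%.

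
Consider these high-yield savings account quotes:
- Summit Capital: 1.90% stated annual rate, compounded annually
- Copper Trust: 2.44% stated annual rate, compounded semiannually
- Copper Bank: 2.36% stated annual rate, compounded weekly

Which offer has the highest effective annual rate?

Copper Trust

Summit Capital: compounded annually, EAR = 1.900%
Copper Trust: (1 + 0.0244/2)^2 − 1 = 2.455%
Copper Bank: (1 + 0.0236/52)^52 − 1 = 2.388%
The highest effective annual rate is Copper Trust at 2.455%.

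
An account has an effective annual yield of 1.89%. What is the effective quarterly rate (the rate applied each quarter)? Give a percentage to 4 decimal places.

0.4692%

The per-quarter rate i satisfies (1 + i)^4 = 1 + 0.0189.
i = 1.0189^(1/4) − 1 = 0.0046919 = 0.4692%.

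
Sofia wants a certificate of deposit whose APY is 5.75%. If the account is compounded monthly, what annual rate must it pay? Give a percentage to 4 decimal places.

5.6038%

(1 + r/12)^12 − 1 = 0.0575, so 1 + r/12 = 1.0575^(1/12).
r/12 = 0.004670, so r = 0.056038 = 5.6038%.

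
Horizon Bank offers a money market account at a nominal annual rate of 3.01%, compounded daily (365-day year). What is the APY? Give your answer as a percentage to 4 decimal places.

EAR = (1 + 0.0301/365)^365 − 1.
= (1 + 0.000082)^365 − 1 = 1.030556 − 1 = 3.0556%.

3.0556%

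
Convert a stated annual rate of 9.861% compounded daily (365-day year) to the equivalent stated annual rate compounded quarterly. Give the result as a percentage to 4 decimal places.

EAR = (1 + 0.09861/365)^365 − 1 = 0.103621.
Solve (1 + r/4)^4 = 1.103621: r/4 = 1.103621^(1/4) − 1 = 0.024955, so r = 0.099822 = 9.9822%.

9.9822%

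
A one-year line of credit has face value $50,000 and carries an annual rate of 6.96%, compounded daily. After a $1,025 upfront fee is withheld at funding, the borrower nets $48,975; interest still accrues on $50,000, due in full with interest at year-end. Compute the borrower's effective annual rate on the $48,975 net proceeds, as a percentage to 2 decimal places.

Amount owed after one year: 50,000 × (1 + 0.0696/365)^365 = 50,000 × 1.072072 = $53,603.61.
Effective rate on net proceeds: 53,603.61 / 48,975 − 1 = 0.094510 = 9.45%.

9.45%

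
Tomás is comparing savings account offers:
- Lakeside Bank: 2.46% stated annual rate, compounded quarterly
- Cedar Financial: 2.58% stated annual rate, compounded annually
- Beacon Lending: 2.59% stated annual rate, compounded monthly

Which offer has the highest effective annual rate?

Beacon Lending

Lakeside Bank: (1 + 0.0246/4)^4 − 1 = 2.483%
Cedar Financial: compounded annually, EAR = 2.580%
Beacon Lending: (1 + 0.0259/12)^12 − 1 = 2.621%
The highest effective annual rate is Beacon Lending at 2.621%.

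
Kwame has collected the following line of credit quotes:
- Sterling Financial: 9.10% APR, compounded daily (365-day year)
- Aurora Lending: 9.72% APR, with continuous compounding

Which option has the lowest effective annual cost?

Sterling Financial: (1 + 0.0910/365)^365 − 1 = 9.526%
Aurora Lending: e^0.0972 − 1 = 10.208%
The lowest effective annual rate is Sterling Financial at 9.526%.

Sterling Financial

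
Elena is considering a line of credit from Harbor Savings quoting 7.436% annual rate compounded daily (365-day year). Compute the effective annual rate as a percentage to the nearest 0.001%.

EAR = (1 + 0.07436/365)^365 − 1.
= (1 + 0.000204)^365 − 1 = 1.077186 − 1 = 7.719%.

7.719%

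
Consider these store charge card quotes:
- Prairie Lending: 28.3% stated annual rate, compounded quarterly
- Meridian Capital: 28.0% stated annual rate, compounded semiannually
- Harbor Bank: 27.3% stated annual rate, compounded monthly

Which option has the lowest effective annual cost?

Prairie Lending: (1 + 0.283/4)^4 − 1 = 31.448%
Meridian Capital: (1 + 0.280/2)^2 − 1 = 29.960%
Harbor Bank: (1 + 0.273/12)^12 − 1 = 30.989%
The lowest effective annual rate is Meridian Capital at 29.960%.

Meridian Capital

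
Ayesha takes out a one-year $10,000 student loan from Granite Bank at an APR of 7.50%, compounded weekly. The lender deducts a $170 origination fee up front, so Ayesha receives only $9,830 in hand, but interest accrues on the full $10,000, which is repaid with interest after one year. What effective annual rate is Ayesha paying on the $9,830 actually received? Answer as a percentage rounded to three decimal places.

9.647%

Amount owed after one year: 10,000 × (1 + 0.0750/52)^52 = 10,000 × 1.077826 = $10,778.26.
Effective rate on net proceeds: 10,778.26 / 9,830 − 1 = 0.096466 = 9.647%.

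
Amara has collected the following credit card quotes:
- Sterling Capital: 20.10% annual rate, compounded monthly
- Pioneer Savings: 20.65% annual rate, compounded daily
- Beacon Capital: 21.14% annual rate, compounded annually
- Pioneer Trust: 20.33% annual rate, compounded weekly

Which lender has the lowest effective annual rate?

Beacon Capital

Sterling Capital: (1 + 0.2010/12)^12 − 1 = 22.059%
Pioneer Savings: (1 + 0.2065/365)^365 − 1 = 22.930%
Beacon Capital: compounded annually, EAR = 21.140%
Pioneer Trust: (1 + 0.2033/52)^52 − 1 = 22.495%
The lowest effective annual rate is Beacon Capital at 21.140%.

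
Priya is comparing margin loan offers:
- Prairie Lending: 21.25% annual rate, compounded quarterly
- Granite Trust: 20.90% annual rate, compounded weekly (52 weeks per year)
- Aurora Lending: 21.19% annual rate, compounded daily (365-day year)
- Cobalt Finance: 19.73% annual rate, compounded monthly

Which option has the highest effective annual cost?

Prairie Lending: (1 + 0.2125/4)^4 − 1 = 23.004%
Granite Trust: (1 + 0.2090/52)^52 − 1 = 23.193%
Aurora Lending: (1 + 0.2119/365)^365 − 1 = 23.595%
Cobalt Finance: (1 + 0.1973/12)^12 − 1 = 21.616%
The highest effective annual rate is Aurora Lending at 23.595%.

Aurora Lending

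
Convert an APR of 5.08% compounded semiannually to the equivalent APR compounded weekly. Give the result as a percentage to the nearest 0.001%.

EAR = (1 + 0.0508/2)^2 − 1 = 0.051445.
Solve (1 + r/52)^52 = 1.051445: r/52 = 1.051445^(1/52) − 1 = 0.000965, so r = 0.050190 = 5.019%.

5.019%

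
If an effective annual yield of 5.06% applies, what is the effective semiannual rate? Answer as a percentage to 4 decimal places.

2.4988%

The per-half-year rate i satisfies (1 + i)^2 = 1 + 0.0506.
i = 1.0506^(1/2) − 1 = 0.0249878 = 2.4988%.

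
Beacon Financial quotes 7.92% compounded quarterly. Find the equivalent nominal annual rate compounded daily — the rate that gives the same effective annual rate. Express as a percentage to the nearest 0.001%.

EAR = (1 + 0.0792/4)^4 − 1 = 0.081583.
Solve (1 + r/365)^365 = 1.081583: r/365 = 1.081583^(1/365) − 1 = 0.000215, so r = 0.078435 = 7.843%.

7.843%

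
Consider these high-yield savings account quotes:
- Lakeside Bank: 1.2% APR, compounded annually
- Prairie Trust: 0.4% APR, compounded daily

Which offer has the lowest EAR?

Prairie Trust

Lakeside Bank: compounded annually, EAR = 1.200%
Prairie Trust: (1 + 0.004/365)^365 − 1 = 0.401%
The lowest effective annual rate is Prairie Trust at 0.401%.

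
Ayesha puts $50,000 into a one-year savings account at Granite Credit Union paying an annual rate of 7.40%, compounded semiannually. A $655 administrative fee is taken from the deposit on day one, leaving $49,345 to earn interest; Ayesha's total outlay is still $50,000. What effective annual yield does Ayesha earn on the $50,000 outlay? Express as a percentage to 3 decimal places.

6.128%

Value after one year: 49,345 × (1 + 0.0740/2)^2 = 49,345 × 1.075369 = $53,064.08.
Effective yield on the $50,000 outlay: 53,064.08 / 50,000 − 1 = 0.061282 = 6.128%.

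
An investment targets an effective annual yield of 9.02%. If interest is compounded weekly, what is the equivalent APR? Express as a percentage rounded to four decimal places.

8.6433%

(1 + r/52)^52 − 1 = 0.0902, so 1 + r/52 = 1.0902^(1/52).
r/52 = 0.001662, so r = 0.086433 = 8.6433%.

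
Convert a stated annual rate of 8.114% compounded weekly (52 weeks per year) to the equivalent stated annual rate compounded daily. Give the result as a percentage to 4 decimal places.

8.1086%

EAR = (1 + 0.08114/52)^52 − 1 = 0.084454.
Solve (1 + r/365)^365 = 1.084454: r/365 = 1.084454^(1/365) − 1 = 0.000222, so r = 0.081086 = 8.1086%.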